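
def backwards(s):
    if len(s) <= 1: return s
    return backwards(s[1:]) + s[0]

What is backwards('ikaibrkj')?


backwards('ikaibrkj') = backwards('kaibrkj') + 'i'
backwards('kaibrkj') = backwards('aibrkj') + 'k'
backwards('aibrkj') = backwards('ibrkj') + 'a'
backwards('ibrkj') = backwards('brkj') + 'i'
backwards('brkj') = backwards('rkj') + 'b'
backwards('rkj') = backwards('kj') + 'r'
backwards('kj') = backwards('j') + 'k'
backwards('j') = 'j'  (base case)
Concatenating: 'j' + 'k' + 'r' + 'b' + 'i' + 'a' + 'k' + 'i' = 'jkrbiaki'

jkrbiaki


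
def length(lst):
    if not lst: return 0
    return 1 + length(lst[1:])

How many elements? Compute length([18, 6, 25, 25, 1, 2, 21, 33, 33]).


length([18, 6, 25, 25, 1, 2, 21, 33, 33]) = 1 + length([6, 25, 25, 1, 2, 21, 33, 33])
length([6, 25, 25, 1, 2, 21, 33, 33]) = 1 + length([25, 25, 1, 2, 21, 33, 33])
length([25, 25, 1, 2, 21, 33, 33]) = 1 + length([25, 1, 2, 21, 33, 33])
length([25, 1, 2, 21, 33, 33]) = 1 + length([1, 2, 21, 33, 33])
length([1, 2, 21, 33, 33]) = 1 + length([2, 21, 33, 33])
length([2, 21, 33, 33]) = 1 + length([21, 33, 33])
length([21, 33, 33]) = 1 + length([33, 33])
length([33, 33]) = 1 + length([33])
length([33]) = 1 + length([])
length([]) = 0  (base case)
Unwinding: 1 + 1 + 1 + 1 + 1 + 1 + 1 + 1 + 1 + 0 = 9

9


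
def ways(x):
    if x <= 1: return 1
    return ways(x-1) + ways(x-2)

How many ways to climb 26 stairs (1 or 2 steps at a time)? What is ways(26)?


Building up from base cases:
ways(0) = 1
ways(1) = 1
ways(2) = ways(1) + ways(0) = 1 + 1 = 2
ways(3) = ways(2) + ways(1) = 2 + 1 = 3
ways(4) = ways(3) + ways(2) = 3 + 2 = 5
ways(5) = ways(4) + ways(3) = 5 + 3 = 8
ways(6) = ways(5) + ways(4) = 8 + 5 = 13
ways(7) = ways(6) + ways(5) = 13 + 8 = 21
ways(8) = ways(7) + ways(6) = 21 + 13 = 34
ways(9) = ways(8) + ways(7) = 34 + 21 = 55
ways(10) = ways(9) + ways(8) = 55 + 34 = 89
ways(11) = ways(10) + ways(9) = 89 + 55 = 144
ways(12) = ways(11) + ways(10) = 144 + 89 = 233
ways(13) = ways(12) + ways(11) = 233 + 144 = 377
ways(14) = ways(13) + ways(12) = 377 + 233 = 610
ways(15) = ways(14) + ways(13) = 610 + 377 = 987
ways(16) = ways(15) + ways(14) = 987 + 610 = 1597
ways(17) = ways(16) + ways(15) = 1597 + 987 = 2584
ways(18) = ways(17) + ways(16) = 2584 + 1597 = 4181
ways(19) = ways(18) + ways(17) = 4181 + 2584 = 6765
ways(20) = ways(19) + ways(18) = 6765 + 4181 = 10946
ways(21) = ways(20) + ways(19) = 10946 + 6765 = 17711
ways(22) = ways(21) + ways(20) = 17711 + 10946 = 28657
ways(23) = ways(22) + ways(21) = 28657 + 17711 = 46368
ways(24) = ways(23) + ways(22) = 46368 + 28657 = 75025
ways(25) = ways(24) + ways(23) = 75025 + 46368 = 121393
ways(26) = ways(25) + ways(24) = 121393 + 75025 = 196418

196418


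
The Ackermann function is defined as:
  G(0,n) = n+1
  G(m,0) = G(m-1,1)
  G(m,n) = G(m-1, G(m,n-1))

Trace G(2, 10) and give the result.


G(2, 10) = G(1, G(2, 9))
  G(2, 9) = G(1, G(2, 8))
    G(2, 8) = G(1, G(2, 7))
      G(2, 7) = G(1, G(2, 6))
        G(2, 6) = G(1, G(2, 5))
          G(2, 5) = G(1, G(2, 4))
          G(2, 4) = G(1, G(2, 3))
          G(2, 3) = G(1, G(2, 2))
          G(2, 2) = G(1, G(2, 1))
          G(2, 1) = G(1, G(2, 0))
          G(2, 0) = G(1, 1)
          G(1, 1) = G(0, G(1, 0))
          G(1, 0) = G(0, 1)
          G(0, 1) = 2
            = G(0, 2)
          G(0, 2) = 3
            = G(1, 3)
          G(1, 3) = G(0, G(1, 2))
          G(1, 2) = G(0, G(1, 1))
          G(1, 1) = G(0, G(1, 0))
          G(1, 0) = G(0, 1)
          G(0, 1) = 2
            = G(0, 2)
          G(0, 2) = 3
            = G(0, 3)
... (trace truncated)
Result: G(2, 10) = 23

23


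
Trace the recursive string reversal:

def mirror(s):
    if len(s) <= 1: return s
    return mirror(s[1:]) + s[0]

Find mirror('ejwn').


mirror('ejwn') = mirror('jwn') + 'e'
mirror('jwn') = mirror('wn') + 'j'
mirror('wn') = mirror('n') + 'w'
mirror('n') = 'n'  (base case)
Concatenating: 'n' + 'w' + 'j' + 'e' = 'nwje'

nwje


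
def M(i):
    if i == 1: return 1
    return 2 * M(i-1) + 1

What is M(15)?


M(15) = 2 * M(14) + 1
M(14) = 2 * M(13) + 1
M(13) = 2 * M(12) + 1
M(12) = 2 * M(11) + 1
M(11) = 2 * M(10) + 1
M(10) = 2 * M(9) + 1
M(9) = 2 * M(8) + 1
M(8) = 2 * M(7) + 1
M(7) = 2 * M(6) + 1
M(6) = 2 * M(5) + 1
M(5) = 2 * M(4) + 1
M(4) = 2 * M(3) + 1
M(3) = 2 * M(2) + 1
M(2) = 2 * M(1) + 1
M(1) = 1  (base case)
M(2) = 2 * 1 + 1 = 3
M(3) = 2 * 3 + 1 = 7
M(4) = 2 * 7 + 1 = 15
M(5) = 2 * 15 + 1 = 31
M(6) = 2 * 31 + 1 = 63
M(7) = 2 * 63 + 1 = 127
M(8) = 2 * 127 + 1 = 255
M(9) = 2 * 255 + 1 = 511
M(10) = 2 * 511 + 1 = 1023
M(11) = 2 * 1023 + 1 = 2047
M(12) = 2 * 2047 + 1 = 4095
M(13) = 2 * 4095 + 1 = 8191
M(14) = 2 * 8191 + 1 = 16383
M(15) = 2 * 16383 + 1 = 32767

32767


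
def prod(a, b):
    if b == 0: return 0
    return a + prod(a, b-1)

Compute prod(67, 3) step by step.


prod(67, 3) = 67 + prod(67, 2)
prod(67, 2) = 67 + prod(67, 1)
prod(67, 1) = 67 + prod(67, 0)
prod(67, 0) = 0  (base case)
Total: 67 + 67 + 67 + 0 = 201

201


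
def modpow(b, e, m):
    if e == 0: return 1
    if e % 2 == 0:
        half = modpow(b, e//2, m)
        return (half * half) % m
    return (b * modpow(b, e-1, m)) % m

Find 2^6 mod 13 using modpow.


modpow(2, 6, 13): e is even, compute modpow(2, 3, 13)
  modpow(2, 3, 13): e is odd, compute modpow(2, 2, 13)
    modpow(2, 2, 13): e is even, compute modpow(2, 1, 13)
      modpow(2, 1, 13): e is odd, compute modpow(2, 0, 13)
        modpow(2, 0, 13) = 1
      (2 * 1) % 13 = 2
    half=2, (2*2) % 13 = 4
  (2 * 4) % 13 = 8
half=8, (8*8) % 13 = 12

12


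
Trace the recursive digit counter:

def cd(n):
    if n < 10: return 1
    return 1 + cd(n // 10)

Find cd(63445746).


cd(63445746) = 1 + cd(6344574)
cd(6344574) = 1 + cd(634457)
cd(634457) = 1 + cd(63445)
cd(63445) = 1 + cd(6344)
cd(6344) = 1 + cd(634)
cd(634) = 1 + cd(63)
cd(63) = 1 + cd(6)
cd(6) = 1  (base case: 6 < 10)
Unwinding: 1 + 1 + 1 + 1 + 1 + 1 + 1 + 1 = 8

8


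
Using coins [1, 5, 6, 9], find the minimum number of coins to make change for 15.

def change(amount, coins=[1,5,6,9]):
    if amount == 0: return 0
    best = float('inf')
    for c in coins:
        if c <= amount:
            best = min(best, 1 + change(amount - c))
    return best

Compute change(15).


Building up with DP:
change(0) = 0
change(1) = min(1+change(0)=1+0=1) = 1
change(2) = min(1+change(1)=1+1=2) = 2
change(3) = min(1+change(2)=1+2=3) = 3
change(4) = min(1+change(3)=1+3=4) = 4
change(5) = min(1+change(4)=1+4=5, 1+change(0)=1+0=1) = 1
change(6) = min(1+change(5)=1+1=2, 1+change(1)=1+1=2, 1+change(0)=1+0=1) = 1
change(7) = min(1+change(6)=1+1=2, 1+change(2)=1+2=3, 1+change(1)=1+1=2) = 2
change(8) = min(1+change(7)=1+2=3, 1+change(3)=1+3=4, 1+change(2)=1+2=3) = 3
change(9) = min(1+change(8)=1+3=4, 1+change(4)=1+4=5, 1+change(3)=1+3=4, 1+change(0)=1+0=1) = 1
change(10) = min(1+change(9)=1+1=2, 1+change(5)=1+1=2, 1+change(4)=1+4=5, 1+change(1)=1+1=2) = 2
change(11) = min(1+change(10)=1+2=3, 1+change(6)=1+1=2, 1+change(5)=1+1=2, 1+change(2)=1+2=3) = 2
change(12) = min(1+change(11)=1+2=3, 1+change(7)=1+2=3, 1+change(6)=1+1=2, 1+change(3)=1+3=4) = 2
change(13) = min(1+change(12)=1+2=3, 1+change(8)=1+3=4, 1+change(7)=1+2=3, 1+change(4)=1+4=5) = 3
change(14) = min(1+change(13)=1+3=4, 1+change(9)=1+1=2, 1+change(8)=1+3=4, 1+change(5)=1+1=2) = 2
change(15) = min(1+change(14)=1+2=3, 1+change(10)=1+2=3, 1+change(9)=1+1=2, 1+change(6)=1+1=2) = 2

2


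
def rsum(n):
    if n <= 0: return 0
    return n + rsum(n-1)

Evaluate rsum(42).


rsum(42)
= 42 + 41 + 40 + 39 + 38 + 37 + 36 + 35 + 34 + 33 + 32 + 31 + 30 + 29 + 28 + 27 + 26 + 25 + 24 + 23 + 22 + 21 + 20 + 19 + 18 + 17 + 16 + 15 + 14 + 13 + 12 + 11 + 10 + 9 + 8 + 7 + 6 + 5 + 4 + 3 + 2 + 1 + rsum(0)
= 42 + 41 + 40 + 39 + 38 + 37 + 36 + 35 + 34 + 33 + 32 + 31 + 30 + 29 + 28 + 27 + 26 + 25 + 24 + 23 + 22 + 21 + 20 + 19 + 18 + 17 + 16 + 15 + 14 + 13 + 12 + 11 + 10 + 9 + 8 + 7 + 6 + 5 + 4 + 3 + 2 + 1 + 0
= 903

903


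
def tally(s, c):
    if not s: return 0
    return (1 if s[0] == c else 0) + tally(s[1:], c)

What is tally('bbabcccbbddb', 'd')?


s[0]='b' != 'd' -> 0
s[0]='b' != 'd' -> 0
s[0]='a' != 'd' -> 0
s[0]='b' != 'd' -> 0
s[0]='c' != 'd' -> 0
s[0]='c' != 'd' -> 0
s[0]='c' != 'd' -> 0
s[0]='b' != 'd' -> 0
s[0]='b' != 'd' -> 0
s[0]='d' == 'd' -> 1
s[0]='d' == 'd' -> 1
s[0]='b' != 'd' -> 0
Sum: 0 + 0 + 0 + 0 + 0 + 0 + 0 + 0 + 0 + 1 + 1 + 0 = 2

2


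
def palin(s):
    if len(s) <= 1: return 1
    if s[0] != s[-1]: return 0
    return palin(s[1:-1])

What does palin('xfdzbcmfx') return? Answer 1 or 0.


palin('xfdzbcmfx'): s[0]='x' == s[-1]='x' -> check palin('fdzbcmf')
palin('fdzbcmf'): s[0]='f' == s[-1]='f' -> check palin('dzbcm')
palin('dzbcm'): s[0]='d' != s[-1]='m' -> return 0
Result: 0 (not a palindrome)

0


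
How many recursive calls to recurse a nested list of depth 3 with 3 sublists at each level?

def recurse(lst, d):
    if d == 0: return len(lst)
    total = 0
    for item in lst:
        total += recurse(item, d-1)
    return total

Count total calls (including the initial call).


At depth 0 (root): 1 call
At depth 1: each of 1 parents calls recurse on 3 children = 3 calls
At depth 2: each of 3 parents calls recurse on 3 children = 9 calls
At depth 3: each of 9 parents calls recurse on 3 children = 27 calls
Total: 1 + 3 + 9 + 27 = 40

40


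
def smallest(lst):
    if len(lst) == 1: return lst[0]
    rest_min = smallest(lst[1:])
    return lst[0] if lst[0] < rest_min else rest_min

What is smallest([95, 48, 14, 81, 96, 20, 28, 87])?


smallest([95, 48, 14, 81, 96, 20, 28, 87]): compare 95 with smallest([48, 14, 81, 96, 20, 28, 87])
smallest([48, 14, 81, 96, 20, 28, 87]): compare 48 with smallest([14, 81, 96, 20, 28, 87])
smallest([14, 81, 96, 20, 28, 87]): compare 14 with smallest([81, 96, 20, 28, 87])
smallest([81, 96, 20, 28, 87]): compare 81 with smallest([96, 20, 28, 87])
smallest([96, 20, 28, 87]): compare 96 with smallest([20, 28, 87])
smallest([20, 28, 87]): compare 20 with smallest([28, 87])
smallest([28, 87]): compare 28 with smallest([87])
smallest([87]) = 87  (base case)
Compare 28 with 87 -> 28
Compare 20 with 28 -> 20
Compare 96 with 20 -> 20
Compare 81 with 20 -> 20
Compare 14 with 20 -> 14
Compare 48 with 14 -> 14
Compare 95 with 14 -> 14

14


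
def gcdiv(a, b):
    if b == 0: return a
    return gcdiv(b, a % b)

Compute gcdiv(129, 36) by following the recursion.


gcdiv(129, 36) = gcdiv(36, 21)
gcdiv(36, 21) = gcdiv(21, 15)
gcdiv(21, 15) = gcdiv(15, 6)
gcdiv(15, 6) = gcdiv(6, 3)
gcdiv(6, 3) = gcdiv(3, 0)
gcdiv(3, 0) = 3  (base case)

3


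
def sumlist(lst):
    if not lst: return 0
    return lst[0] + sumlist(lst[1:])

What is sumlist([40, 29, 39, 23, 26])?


sumlist([40, 29, 39, 23, 26]) = 40 + sumlist([29, 39, 23, 26])
sumlist([29, 39, 23, 26]) = 29 + sumlist([39, 23, 26])
sumlist([39, 23, 26]) = 39 + sumlist([23, 26])
sumlist([23, 26]) = 23 + sumlist([26])
sumlist([26]) = 26 + sumlist([])
sumlist([]) = 0  (base case)
Total: 40 + 29 + 39 + 23 + 26 + 0 = 157

157


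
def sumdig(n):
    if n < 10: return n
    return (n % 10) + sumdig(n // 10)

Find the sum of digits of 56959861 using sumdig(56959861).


sumdig(56959861) = 1 + sumdig(5695986)
sumdig(5695986) = 6 + sumdig(569598)
sumdig(569598) = 8 + sumdig(56959)
sumdig(56959) = 9 + sumdig(5695)
sumdig(5695) = 5 + sumdig(569)
sumdig(569) = 9 + sumdig(56)
sumdig(56) = 6 + sumdig(5)
sumdig(5) = 5  (base case)
Total: 1 + 6 + 8 + 9 + 5 + 9 + 6 + 5 = 49

49


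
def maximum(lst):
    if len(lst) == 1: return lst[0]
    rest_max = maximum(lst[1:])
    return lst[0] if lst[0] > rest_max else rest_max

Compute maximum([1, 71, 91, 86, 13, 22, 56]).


maximum([1, 71, 91, 86, 13, 22, 56]): compare 1 with maximum([71, 91, 86, 13, 22, 56])
maximum([71, 91, 86, 13, 22, 56]): compare 71 with maximum([91, 86, 13, 22, 56])
maximum([91, 86, 13, 22, 56]): compare 91 with maximum([86, 13, 22, 56])
maximum([86, 13, 22, 56]): compare 86 with maximum([13, 22, 56])
maximum([13, 22, 56]): compare 13 with maximum([22, 56])
maximum([22, 56]): compare 22 with maximum([56])
maximum([56]) = 56  (base case)
Compare 22 with 56 -> 56
Compare 13 with 56 -> 56
Compare 86 with 56 -> 86
Compare 91 with 86 -> 91
Compare 71 with 91 -> 91
Compare 1 with 91 -> 91

91


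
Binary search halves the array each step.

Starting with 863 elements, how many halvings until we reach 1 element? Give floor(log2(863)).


863 / 2 = 431
431 / 2 = 215
215 / 2 = 107
107 / 2 = 53
53 / 2 = 26
26 / 2 = 13
13 / 2 = 6
6 / 2 = 3
3 / 2 = 1
Reached 1 after 9 halvings

9


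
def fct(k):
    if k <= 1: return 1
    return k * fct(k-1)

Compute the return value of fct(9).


fct(9)
= 9 * fct(8)
= 9 * 8 * fct(7)
= 9 * 8 * 7 * fct(6)
= 9 * 8 * 7 * 6 * fct(5)
= 9 * 8 * 7 * 6 * 5 * fct(4)
= 9 * 8 * 7 * 6 * 5 * 4 * fct(3)
= 9 * 8 * 7 * 6 * 5 * 4 * 3 * fct(2)
= 9 * 8 * 7 * 6 * 5 * 4 * 3 * 2 * fct(1)
= 9 * 8 * 7 * 6 * 5 * 4 * 3 * 2 * 1
= 362880

362880


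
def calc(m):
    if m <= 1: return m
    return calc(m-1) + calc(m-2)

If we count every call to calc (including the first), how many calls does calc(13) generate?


Let C(n) = total calls for calc(n)
C(0) = 1, C(1) = 1
C(2) = 1 + C(1) + C(0) = 1 + 1 + 1 = 3
C(3) = 1 + C(2) + C(1) = 1 + 3 + 1 = 5
C(4) = 1 + C(3) + C(2) = 1 + 5 + 3 = 9
C(5) = 1 + C(4) + C(3) = 1 + 9 + 5 = 15
C(6) = 1 + C(5) + C(4) = 1 + 15 + 9 = 25
C(7) = 1 + C(6) + C(5) = 1 + 25 + 15 = 41
C(8) = 1 + C(7) + C(6) = 1 + 41 + 25 = 67
C(9) = 1 + C(8) + C(7) = 1 + 67 + 41 = 109
C(10) = 1 + C(9) + C(8) = 1 + 109 + 67 = 177
C(11) = 1 + C(10) + C(9) = 1 + 177 + 109 = 287
C(12) = 1 + C(11) + C(10) = 1 + 287 + 177 = 465
C(13) = 1 + C(12) + C(11) = 1 + 465 + 287 = 753

753


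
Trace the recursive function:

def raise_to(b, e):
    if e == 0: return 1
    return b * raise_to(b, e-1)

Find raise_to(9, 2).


raise_to(9, 2)
= 9 * raise_to(9, 1)
= 9 * 9 * raise_to(9, 0)
= 9 * 9 * 1
= 81

81


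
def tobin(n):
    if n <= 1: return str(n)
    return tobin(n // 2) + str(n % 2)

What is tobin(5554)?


tobin(5554) = tobin(2777) + '0'
tobin(2777) = tobin(1388) + '1'
tobin(1388) = tobin(694) + '0'
tobin(694) = tobin(347) + '0'
tobin(347) = tobin(173) + '1'
tobin(173) = tobin(86) + '1'
tobin(86) = tobin(43) + '0'
tobin(43) = tobin(21) + '1'
tobin(21) = tobin(10) + '1'
tobin(10) = tobin(5) + '0'
tobin(5) = tobin(2) + '1'
tobin(2) = tobin(1) + '0'
tobin(1) = '1'  (base case)
Concatenating: '1' + '0' + '1' + '0' + '1' + '1' + '0' + '1' + '1' + '0' + '0' + '1' + '0' = '1010110110010'

1010110110010


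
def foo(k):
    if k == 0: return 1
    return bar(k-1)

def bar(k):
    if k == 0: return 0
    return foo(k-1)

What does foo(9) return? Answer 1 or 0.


foo(9) = bar(8)
bar(8) = foo(7)
foo(7) = bar(6)
bar(6) = foo(5)
foo(5) = bar(4)
bar(4) = foo(3)
foo(3) = bar(2)
bar(2) = foo(1)
foo(1) = bar(0)
bar(0) = 0  (base case)
Result: 0

0


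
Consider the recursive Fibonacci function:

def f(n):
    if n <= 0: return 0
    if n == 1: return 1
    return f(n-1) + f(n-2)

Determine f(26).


Computing f(26) bottom-up:
f(0) = 0
f(1) = 1
f(2) = f(1) + f(0) = 1 + 0 = 1
f(3) = f(2) + f(1) = 1 + 1 = 2
f(4) = f(3) + f(2) = 2 + 1 = 3
f(5) = f(4) + f(3) = 3 + 2 = 5
f(6) = f(5) + f(4) = 5 + 3 = 8
f(7) = f(6) + f(5) = 8 + 5 = 13
f(8) = f(7) + f(6) = 13 + 8 = 21
f(9) = f(8) + f(7) = 21 + 13 = 34
f(10) = f(9) + f(8) = 34 + 21 = 55
f(11) = f(10) + f(9) = 55 + 34 = 89
f(12) = f(11) + f(10) = 89 + 55 = 144
f(13) = f(12) + f(11) = 144 + 89 = 233
f(14) = f(13) + f(12) = 233 + 144 = 377
f(15) = f(14) + f(13) = 377 + 233 = 610
f(16) = f(15) + f(14) = 610 + 377 = 987
f(17) = f(16) + f(15) = 987 + 610 = 1597
f(18) = f(17) + f(16) = 1597 + 987 = 2584
f(19) = f(18) + f(17) = 2584 + 1597 = 4181
f(20) = f(19) + f(18) = 4181 + 2584 = 6765
f(21) = f(20) + f(19) = 6765 + 4181 = 10946
f(22) = f(21) + f(20) = 10946 + 6765 = 17711
f(23) = f(22) + f(21) = 17711 + 10946 = 28657
f(24) = f(23) + f(22) = 28657 + 17711 = 46368
f(25) = f(24) + f(23) = 46368 + 28657 = 75025
f(26) = f(25) + f(24) = 75025 + 46368 = 121393

121393


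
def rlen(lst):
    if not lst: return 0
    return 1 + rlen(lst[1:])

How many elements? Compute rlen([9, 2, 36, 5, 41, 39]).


rlen([9, 2, 36, 5, 41, 39]) = 1 + rlen([2, 36, 5, 41, 39])
rlen([2, 36, 5, 41, 39]) = 1 + rlen([36, 5, 41, 39])
rlen([36, 5, 41, 39]) = 1 + rlen([5, 41, 39])
rlen([5, 41, 39]) = 1 + rlen([41, 39])
rlen([41, 39]) = 1 + rlen([39])
rlen([39]) = 1 + rlen([])
rlen([]) = 0  (base case)
Unwinding: 1 + 1 + 1 + 1 + 1 + 1 + 0 = 6

6


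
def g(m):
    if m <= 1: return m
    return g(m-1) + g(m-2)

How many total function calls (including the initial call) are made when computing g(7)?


Let C(n) = total calls for g(n)
C(0) = 1, C(1) = 1
C(2) = 1 + C(1) + C(0) = 1 + 1 + 1 = 3
C(3) = 1 + C(2) + C(1) = 1 + 3 + 1 = 5
C(4) = 1 + C(3) + C(2) = 1 + 5 + 3 = 9
C(5) = 1 + C(4) + C(3) = 1 + 9 + 5 = 15
C(6) = 1 + C(5) + C(4) = 1 + 15 + 9 = 25
C(7) = 1 + C(6) + C(5) = 1 + 25 + 15 = 41

41


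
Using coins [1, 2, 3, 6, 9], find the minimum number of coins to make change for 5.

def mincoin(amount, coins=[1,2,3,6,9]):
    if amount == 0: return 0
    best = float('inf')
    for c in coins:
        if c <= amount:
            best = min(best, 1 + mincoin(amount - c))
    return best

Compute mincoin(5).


Building up with DP:
mincoin(0) = 0
mincoin(1) = min(1+mincoin(0)=1+0=1) = 1
mincoin(2) = min(1+mincoin(1)=1+1=2, 1+mincoin(0)=1+0=1) = 1
mincoin(3) = min(1+mincoin(2)=1+1=2, 1+mincoin(1)=1+1=2, 1+mincoin(0)=1+0=1) = 1
mincoin(4) = min(1+mincoin(3)=1+1=2, 1+mincoin(2)=1+1=2, 1+mincoin(1)=1+1=2) = 2
mincoin(5) = min(1+mincoin(4)=1+2=3, 1+mincoin(3)=1+1=2, 1+mincoin(2)=1+1=2) = 2

2


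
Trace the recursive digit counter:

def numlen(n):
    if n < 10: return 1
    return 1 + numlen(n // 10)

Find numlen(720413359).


numlen(720413359) = 1 + numlen(72041335)
numlen(72041335) = 1 + numlen(7204133)
numlen(7204133) = 1 + numlen(720413)
numlen(720413) = 1 + numlen(72041)
numlen(72041) = 1 + numlen(7204)
numlen(7204) = 1 + numlen(720)
numlen(720) = 1 + numlen(72)
numlen(72) = 1 + numlen(7)
numlen(7) = 1  (base case: 7 < 10)
Unwinding: 1 + 1 + 1 + 1 + 1 + 1 + 1 + 1 + 1 = 9

9


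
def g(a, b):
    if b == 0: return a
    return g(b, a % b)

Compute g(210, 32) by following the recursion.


g(210, 32) = g(32, 18)
g(32, 18) = g(18, 14)
g(18, 14) = g(14, 4)
g(14, 4) = g(4, 2)
g(4, 2) = g(2, 0)
g(2, 0) = 2  (base case)

2


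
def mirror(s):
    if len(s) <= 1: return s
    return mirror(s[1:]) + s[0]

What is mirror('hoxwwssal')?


mirror('hoxwwssal') = mirror('oxwwssal') + 'h'
mirror('oxwwssal') = mirror('xwwssal') + 'o'
mirror('xwwssal') = mirror('wwssal') + 'x'
mirror('wwssal') = mirror('wssal') + 'w'
mirror('wssal') = mirror('ssal') + 'w'
mirror('ssal') = mirror('sal') + 's'
mirror('sal') = mirror('al') + 's'
mirror('al') = mirror('l') + 'a'
mirror('l') = 'l'  (base case)
Concatenating: 'l' + 'a' + 's' + 's' + 'w' + 'w' + 'x' + 'o' + 'h' = 'lasswwxoh'

lasswwxoh


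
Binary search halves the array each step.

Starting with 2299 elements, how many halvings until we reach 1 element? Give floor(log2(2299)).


2299 / 2 = 1149
1149 / 2 = 574
574 / 2 = 287
287 / 2 = 143
143 / 2 = 71
71 / 2 = 35
35 / 2 = 17
17 / 2 = 8
8 / 2 = 4
4 / 2 = 2
2 / 2 = 1
Reached 1 after 11 halvings

11


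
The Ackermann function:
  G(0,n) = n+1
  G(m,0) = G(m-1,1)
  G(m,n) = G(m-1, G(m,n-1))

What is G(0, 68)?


G(0, 68) = 69
Result: G(0, 68) = 69

69


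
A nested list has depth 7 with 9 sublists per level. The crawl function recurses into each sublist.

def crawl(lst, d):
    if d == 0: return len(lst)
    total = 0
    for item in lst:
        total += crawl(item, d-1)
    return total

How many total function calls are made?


At depth 0 (root): 1 call
At depth 1: each of 1 parents calls crawl on 9 children = 9 calls
At depth 2: each of 9 parents calls crawl on 9 children = 81 calls
At depth 3: each of 81 parents calls crawl on 9 children = 729 calls
At depth 4: each of 729 parents calls crawl on 9 children = 6561 calls
At depth 5: each of 6561 parents calls crawl on 9 children = 59049 calls
At depth 6: each of 59049 parents calls crawl on 9 children = 531441 calls
At depth 7: each of 531441 parents calls crawl on 9 children = 4782969 calls
Total: 1 + 9 + 81 + 729 + 6561 + 59049 + 531441 + 4782969 = 5380840

5380840


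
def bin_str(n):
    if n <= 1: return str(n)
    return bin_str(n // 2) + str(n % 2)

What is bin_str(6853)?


bin_str(6853) = bin_str(3426) + '1'
bin_str(3426) = bin_str(1713) + '0'
bin_str(1713) = bin_str(856) + '1'
bin_str(856) = bin_str(428) + '0'
bin_str(428) = bin_str(214) + '0'
bin_str(214) = bin_str(107) + '0'
bin_str(107) = bin_str(53) + '1'
bin_str(53) = bin_str(26) + '1'
bin_str(26) = bin_str(13) + '0'
bin_str(13) = bin_str(6) + '1'
bin_str(6) = bin_str(3) + '0'
bin_str(3) = bin_str(1) + '1'
bin_str(1) = '1'  (base case)
Concatenating: '1' + '1' + '0' + '1' + '0' + '1' + '1' + '0' + '0' + '0' + '1' + '0' + '1' = '1101011000101'

1101011000101


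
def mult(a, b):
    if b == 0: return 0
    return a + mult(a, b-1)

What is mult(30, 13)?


mult(30, 13) = 30 + mult(30, 12)
mult(30, 12) = 30 + mult(30, 11)
mult(30, 11) = 30 + mult(30, 10)
mult(30, 10) = 30 + mult(30, 9)
mult(30, 9) = 30 + mult(30, 8)
mult(30, 8) = 30 + mult(30, 7)
mult(30, 7) = 30 + mult(30, 6)
mult(30, 6) = 30 + mult(30, 5)
mult(30, 5) = 30 + mult(30, 4)
mult(30, 4) = 30 + mult(30, 3)
mult(30, 3) = 30 + mult(30, 2)
mult(30, 2) = 30 + mult(30, 1)
mult(30, 1) = 30 + mult(30, 0)
mult(30, 0) = 0  (base case)
Total: 30 + 30 + 30 + 30 + 30 + 30 + 30 + 30 + 30 + 30 + 30 + 30 + 30 + 0 = 390

390


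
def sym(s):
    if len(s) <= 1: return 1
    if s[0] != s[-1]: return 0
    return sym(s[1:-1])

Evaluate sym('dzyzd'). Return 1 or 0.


sym('dzyzd'): s[0]='d' == s[-1]='d' -> check sym('zyz')
sym('zyz'): s[0]='z' == s[-1]='z' -> check sym('y')
sym('y'): len <= 1 -> return 1  (base case)
Result: 1 (palindrome)

1


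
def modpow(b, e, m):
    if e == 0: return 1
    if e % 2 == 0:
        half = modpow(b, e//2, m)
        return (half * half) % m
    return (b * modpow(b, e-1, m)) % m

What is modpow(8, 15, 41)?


modpow(8, 15, 41): e is odd, compute modpow(8, 14, 41)
  modpow(8, 14, 41): e is even, compute modpow(8, 7, 41)
    modpow(8, 7, 41): e is odd, compute modpow(8, 6, 41)
      modpow(8, 6, 41): e is even, compute modpow(8, 3, 41)
        modpow(8, 3, 41): e is odd, compute modpow(8, 2, 41)
          modpow(8, 2, 41): e is even, compute modpow(8, 1, 41)
          modpow(8, 1, 41): e is odd, compute modpow(8, 0, 41)
          modpow(8, 0, 41) = 1
          (8 * 1) % 41 = 8
          half=8, (8*8) % 41 = 23
        (8 * 23) % 41 = 20
      half=20, (20*20) % 41 = 31
    (8 * 31) % 41 = 2
  half=2, (2*2) % 41 = 4
(8 * 4) % 41 = 32

32


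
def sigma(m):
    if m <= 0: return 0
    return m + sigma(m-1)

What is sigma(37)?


sigma(37)
= 37 + 36 + 35 + 34 + 33 + 32 + 31 + 30 + 29 + 28 + 27 + 26 + 25 + 24 + 23 + 22 + 21 + 20 + 19 + 18 + 17 + 16 + 15 + 14 + 13 + 12 + 11 + 10 + 9 + 8 + 7 + 6 + 5 + 4 + 3 + 2 + 1 + sigma(0)
= 37 + 36 + 35 + 34 + 33 + 32 + 31 + 30 + 29 + 28 + 27 + 26 + 25 + 24 + 23 + 22 + 21 + 20 + 19 + 18 + 17 + 16 + 15 + 14 + 13 + 12 + 11 + 10 + 9 + 8 + 7 + 6 + 5 + 4 + 3 + 2 + 1 + 0
= 703

703


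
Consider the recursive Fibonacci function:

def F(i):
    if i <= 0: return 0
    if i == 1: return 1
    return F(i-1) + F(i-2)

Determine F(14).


Computing F(14) bottom-up:
F(0) = 0
F(1) = 1
F(2) = F(1) + F(0) = 1 + 0 = 1
F(3) = F(2) + F(1) = 1 + 1 = 2
F(4) = F(3) + F(2) = 2 + 1 = 3
F(5) = F(4) + F(3) = 3 + 2 = 5
F(6) = F(5) + F(4) = 5 + 3 = 8
F(7) = F(6) + F(5) = 8 + 5 = 13
F(8) = F(7) + F(6) = 13 + 8 = 21
F(9) = F(8) + F(7) = 21 + 13 = 34
F(10) = F(9) + F(8) = 34 + 21 = 55
F(11) = F(10) + F(9) = 55 + 34 = 89
F(12) = F(11) + F(10) = 89 + 55 = 144
F(13) = F(12) + F(11) = 144 + 89 = 233
F(14) = F(13) + F(12) = 233 + 144 = 377

377


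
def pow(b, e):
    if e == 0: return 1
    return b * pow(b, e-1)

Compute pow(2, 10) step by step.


pow(2, 10)
= 2 * pow(2, 9)
= 2 * 2 * pow(2, 8)
= 2 * 2 * 2 * pow(2, 7)
= 2 * 2 * 2 * 2 * pow(2, 6)
= 2 * 2 * 2 * 2 * 2 * pow(2, 5)
= 2 * 2 * 2 * 2 * 2 * 2 * pow(2, 4)
= 2 * 2 * 2 * 2 * 2 * 2 * 2 * pow(2, 3)
= 2 * 2 * 2 * 2 * 2 * 2 * 2 * 2 * pow(2, 2)
= 2 * 2 * 2 * 2 * 2 * 2 * 2 * 2 * 2 * pow(2, 1)
= 2 * 2 * 2 * 2 * 2 * 2 * 2 * 2 * 2 * 2 * pow(2, 0)
= 2 * 2 * 2 * 2 * 2 * 2 * 2 * 2 * 2 * 2 * 1
= 1024

1024


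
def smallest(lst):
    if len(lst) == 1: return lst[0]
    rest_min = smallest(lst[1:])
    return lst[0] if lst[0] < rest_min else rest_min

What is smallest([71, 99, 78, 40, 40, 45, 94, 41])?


smallest([71, 99, 78, 40, 40, 45, 94, 41]): compare 71 with smallest([99, 78, 40, 40, 45, 94, 41])
smallest([99, 78, 40, 40, 45, 94, 41]): compare 99 with smallest([78, 40, 40, 45, 94, 41])
smallest([78, 40, 40, 45, 94, 41]): compare 78 with smallest([40, 40, 45, 94, 41])
smallest([40, 40, 45, 94, 41]): compare 40 with smallest([40, 45, 94, 41])
smallest([40, 45, 94, 41]): compare 40 with smallest([45, 94, 41])
smallest([45, 94, 41]): compare 45 with smallest([94, 41])
smallest([94, 41]): compare 94 with smallest([41])
smallest([41]) = 41  (base case)
Compare 94 with 41 -> 41
Compare 45 with 41 -> 41
Compare 40 with 41 -> 40
Compare 40 with 40 -> 40
Compare 78 with 40 -> 40
Compare 99 with 40 -> 40
Compare 71 with 40 -> 40

40


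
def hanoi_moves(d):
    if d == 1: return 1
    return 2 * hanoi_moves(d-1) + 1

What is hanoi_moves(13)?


hanoi_moves(13) = 2 * hanoi_moves(12) + 1
hanoi_moves(12) = 2 * hanoi_moves(11) + 1
hanoi_moves(11) = 2 * hanoi_moves(10) + 1
hanoi_moves(10) = 2 * hanoi_moves(9) + 1
hanoi_moves(9) = 2 * hanoi_moves(8) + 1
hanoi_moves(8) = 2 * hanoi_moves(7) + 1
hanoi_moves(7) = 2 * hanoi_moves(6) + 1
hanoi_moves(6) = 2 * hanoi_moves(5) + 1
hanoi_moves(5) = 2 * hanoi_moves(4) + 1
hanoi_moves(4) = 2 * hanoi_moves(3) + 1
hanoi_moves(3) = 2 * hanoi_moves(2) + 1
hanoi_moves(2) = 2 * hanoi_moves(1) + 1
hanoi_moves(1) = 1  (base case)
hanoi_moves(2) = 2 * 1 + 1 = 3
hanoi_moves(3) = 2 * 3 + 1 = 7
hanoi_moves(4) = 2 * 7 + 1 = 15
hanoi_moves(5) = 2 * 15 + 1 = 31
hanoi_moves(6) = 2 * 31 + 1 = 63
hanoi_moves(7) = 2 * 63 + 1 = 127
hanoi_moves(8) = 2 * 127 + 1 = 255
hanoi_moves(9) = 2 * 255 + 1 = 511
hanoi_moves(10) = 2 * 511 + 1 = 1023
hanoi_moves(11) = 2 * 1023 + 1 = 2047
hanoi_moves(12) = 2 * 2047 + 1 = 4095
hanoi_moves(13) = 2 * 4095 + 1 = 8191

8191


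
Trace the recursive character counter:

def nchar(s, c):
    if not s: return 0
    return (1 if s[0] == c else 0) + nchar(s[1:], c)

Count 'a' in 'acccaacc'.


s[0]='a' == 'a' -> 1
s[0]='c' != 'a' -> 0
s[0]='c' != 'a' -> 0
s[0]='c' != 'a' -> 0
s[0]='a' == 'a' -> 1
s[0]='a' == 'a' -> 1
s[0]='c' != 'a' -> 0
s[0]='c' != 'a' -> 0
Sum: 1 + 0 + 0 + 0 + 1 + 1 + 0 + 0 = 3

3


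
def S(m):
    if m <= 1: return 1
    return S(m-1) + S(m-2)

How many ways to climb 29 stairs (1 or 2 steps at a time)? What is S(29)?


Building up from base cases:
S(0) = 1
S(1) = 1
S(2) = S(1) + S(0) = 1 + 1 = 2
S(3) = S(2) + S(1) = 2 + 1 = 3
S(4) = S(3) + S(2) = 3 + 2 = 5
S(5) = S(4) + S(3) = 5 + 3 = 8
S(6) = S(5) + S(4) = 8 + 5 = 13
S(7) = S(6) + S(5) = 13 + 8 = 21
S(8) = S(7) + S(6) = 21 + 13 = 34
S(9) = S(8) + S(7) = 34 + 21 = 55
S(10) = S(9) + S(8) = 55 + 34 = 89
S(11) = S(10) + S(9) = 89 + 55 = 144
S(12) = S(11) + S(10) = 144 + 89 = 233
S(13) = S(12) + S(11) = 233 + 144 = 377
S(14) = S(13) + S(12) = 377 + 233 = 610
S(15) = S(14) + S(13) = 610 + 377 = 987
S(16) = S(15) + S(14) = 987 + 610 = 1597
S(17) = S(16) + S(15) = 1597 + 987 = 2584
S(18) = S(17) + S(16) = 2584 + 1597 = 4181
S(19) = S(18) + S(17) = 4181 + 2584 = 6765
S(20) = S(19) + S(18) = 6765 + 4181 = 10946
S(21) = S(20) + S(19) = 10946 + 6765 = 17711
S(22) = S(21) + S(20) = 17711 + 10946 = 28657
S(23) = S(22) + S(21) = 28657 + 17711 = 46368
S(24) = S(23) + S(22) = 46368 + 28657 = 75025
S(25) = S(24) + S(23) = 75025 + 46368 = 121393
S(26) = S(25) + S(24) = 121393 + 75025 = 196418
S(27) = S(26) + S(25) = 196418 + 121393 = 317811
S(28) = S(27) + S(26) = 317811 + 196418 = 514229
S(29) = S(28) + S(27) = 514229 + 317811 = 832040

832040


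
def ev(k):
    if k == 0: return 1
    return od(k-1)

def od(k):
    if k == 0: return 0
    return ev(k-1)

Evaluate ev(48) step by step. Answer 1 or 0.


ev(48) = od(47)
od(47) = ev(46)
ev(46) = od(45)
od(45) = ev(44)
ev(44) = od(43)
od(43) = ev(42)
ev(42) = od(41)
od(41) = ev(40)
ev(40) = od(39)
od(39) = ev(38)
ev(38) = od(37)
od(37) = ev(36)
ev(36) = od(35)
od(35) = ev(34)
ev(34) = od(33)
od(33) = ev(32)
ev(32) = od(31)
od(31) = ev(30)
ev(30) = od(29)
od(29) = ev(28)
ev(28) = od(27)
od(27) = ev(26)
ev(26) = od(25)
od(25) = ev(24)
ev(24) = od(23)
od(23) = ev(22)
ev(22) = od(21)
od(21) = ev(20)
ev(20) = od(19)
od(19) = ev(18)
ev(18) = od(17)
od(17) = ev(16)
ev(16) = od(15)
od(15) = ev(14)
ev(14) = od(13)
od(13) = ev(12)
ev(12) = od(11)
od(11) = ev(10)
ev(10) = od(9)
od(9) = ev(8)
ev(8) = od(7)
od(7) = ev(6)
ev(6) = od(5)
od(5) = ev(4)
ev(4) = od(3)
od(3) = ev(2)
ev(2) = od(1)
od(1) = ev(0)
ev(0) = 1  (base case)
Result: 1

1


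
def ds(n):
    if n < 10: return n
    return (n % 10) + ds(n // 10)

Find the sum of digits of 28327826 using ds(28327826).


ds(28327826) = 6 + ds(2832782)
ds(2832782) = 2 + ds(283278)
ds(283278) = 8 + ds(28327)
ds(28327) = 7 + ds(2832)
ds(2832) = 2 + ds(283)
ds(283) = 3 + ds(28)
ds(28) = 8 + ds(2)
ds(2) = 2  (base case)
Total: 6 + 2 + 8 + 7 + 2 + 3 + 8 + 2 = 38

38


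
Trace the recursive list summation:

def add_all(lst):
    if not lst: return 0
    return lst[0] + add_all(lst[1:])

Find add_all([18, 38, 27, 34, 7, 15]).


add_all([18, 38, 27, 34, 7, 15]) = 18 + add_all([38, 27, 34, 7, 15])
add_all([38, 27, 34, 7, 15]) = 38 + add_all([27, 34, 7, 15])
add_all([27, 34, 7, 15]) = 27 + add_all([34, 7, 15])
add_all([34, 7, 15]) = 34 + add_all([7, 15])
add_all([7, 15]) = 7 + add_all([15])
add_all([15]) = 15 + add_all([])
add_all([]) = 0  (base case)
Total: 18 + 38 + 27 + 34 + 7 + 15 + 0 = 139

139


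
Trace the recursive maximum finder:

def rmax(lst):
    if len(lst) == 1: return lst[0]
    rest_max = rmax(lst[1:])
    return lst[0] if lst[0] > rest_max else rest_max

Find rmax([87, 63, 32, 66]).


rmax([87, 63, 32, 66]): compare 87 with rmax([63, 32, 66])
rmax([63, 32, 66]): compare 63 with rmax([32, 66])
rmax([32, 66]): compare 32 with rmax([66])
rmax([66]) = 66  (base case)
Compare 32 with 66 -> 66
Compare 63 with 66 -> 66
Compare 87 with 66 -> 87

87


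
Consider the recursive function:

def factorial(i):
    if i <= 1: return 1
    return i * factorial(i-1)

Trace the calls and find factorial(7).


factorial(7)
= 7 * factorial(6)
= 7 * 6 * factorial(5)
= 7 * 6 * 5 * factorial(4)
= 7 * 6 * 5 * 4 * factorial(3)
= 7 * 6 * 5 * 4 * 3 * factorial(2)
= 7 * 6 * 5 * 4 * 3 * 2 * factorial(1)
= 7 * 6 * 5 * 4 * 3 * 2 * 1
= 5040

5040


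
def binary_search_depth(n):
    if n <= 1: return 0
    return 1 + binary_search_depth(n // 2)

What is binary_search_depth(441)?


441 / 2 = 220
220 / 2 = 110
110 / 2 = 55
55 / 2 = 27
27 / 2 = 13
13 / 2 = 6
6 / 2 = 3
3 / 2 = 1
Reached 1 after 8 halvings

8


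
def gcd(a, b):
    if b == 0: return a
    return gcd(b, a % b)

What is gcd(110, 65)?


gcd(110, 65) = gcd(65, 45)
gcd(65, 45) = gcd(45, 20)
gcd(45, 20) = gcd(20, 5)
gcd(20, 5) = gcd(5, 0)
gcd(5, 0) = 5  (base case)

5


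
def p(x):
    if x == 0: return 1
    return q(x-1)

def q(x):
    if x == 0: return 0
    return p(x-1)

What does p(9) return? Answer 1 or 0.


p(9) = q(8)
q(8) = p(7)
p(7) = q(6)
q(6) = p(5)
p(5) = q(4)
q(4) = p(3)
p(3) = q(2)
q(2) = p(1)
p(1) = q(0)
q(0) = 0  (base case)
Result: 0

0


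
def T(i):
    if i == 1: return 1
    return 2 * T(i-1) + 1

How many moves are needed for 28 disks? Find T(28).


T(28) = 2 * T(27) + 1
T(27) = 2 * T(26) + 1
T(26) = 2 * T(25) + 1
T(25) = 2 * T(24) + 1
T(24) = 2 * T(23) + 1
T(23) = 2 * T(22) + 1
T(22) = 2 * T(21) + 1
T(21) = 2 * T(20) + 1
T(20) = 2 * T(19) + 1
T(19) = 2 * T(18) + 1
T(18) = 2 * T(17) + 1
T(17) = 2 * T(16) + 1
T(16) = 2 * T(15) + 1
T(15) = 2 * T(14) + 1
T(14) = 2 * T(13) + 1
T(13) = 2 * T(12) + 1
T(12) = 2 * T(11) + 1
T(11) = 2 * T(10) + 1
T(10) = 2 * T(9) + 1
T(9) = 2 * T(8) + 1
T(8) = 2 * T(7) + 1
T(7) = 2 * T(6) + 1
T(6) = 2 * T(5) + 1
T(5) = 2 * T(4) + 1
T(4) = 2 * T(3) + 1
T(3) = 2 * T(2) + 1
T(2) = 2 * T(1) + 1
T(1) = 1  (base case)
T(2) = 2 * 1 + 1 = 3
T(3) = 2 * 3 + 1 = 7
T(4) = 2 * 7 + 1 = 15
T(5) = 2 * 15 + 1 = 31
T(6) = 2 * 31 + 1 = 63
T(7) = 2 * 63 + 1 = 127
T(8) = 2 * 127 + 1 = 255
T(9) = 2 * 255 + 1 = 511
T(10) = 2 * 511 + 1 = 1023
T(11) = 2 * 1023 + 1 = 2047
T(12) = 2 * 2047 + 1 = 4095
T(13) = 2 * 4095 + 1 = 8191
T(14) = 2 * 8191 + 1 = 16383
T(15) = 2 * 16383 + 1 = 32767
T(16) = 2 * 32767 + 1 = 65535
T(17) = 2 * 65535 + 1 = 131071
T(18) = 2 * 131071 + 1 = 262143
T(19) = 2 * 262143 + 1 = 524287
T(20) = 2 * 524287 + 1 = 1048575
T(21) = 2 * 1048575 + 1 = 2097151
T(22) = 2 * 2097151 + 1 = 4194303
T(23) = 2 * 4194303 + 1 = 8388607
T(24) = 2 * 8388607 + 1 = 16777215
T(25) = 2 * 16777215 + 1 = 33554431
T(26) = 2 * 33554431 + 1 = 67108863
T(27) = 2 * 67108863 + 1 = 134217727
T(28) = 2 * 134217727 + 1 = 268435455

268435455


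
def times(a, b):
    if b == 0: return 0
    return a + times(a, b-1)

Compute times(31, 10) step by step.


times(31, 10) = 31 + times(31, 9)
times(31, 9) = 31 + times(31, 8)
times(31, 8) = 31 + times(31, 7)
times(31, 7) = 31 + times(31, 6)
times(31, 6) = 31 + times(31, 5)
times(31, 5) = 31 + times(31, 4)
times(31, 4) = 31 + times(31, 3)
times(31, 3) = 31 + times(31, 2)
times(31, 2) = 31 + times(31, 1)
times(31, 1) = 31 + times(31, 0)
times(31, 0) = 0  (base case)
Total: 31 + 31 + 31 + 31 + 31 + 31 + 31 + 31 + 31 + 31 + 0 = 310

310


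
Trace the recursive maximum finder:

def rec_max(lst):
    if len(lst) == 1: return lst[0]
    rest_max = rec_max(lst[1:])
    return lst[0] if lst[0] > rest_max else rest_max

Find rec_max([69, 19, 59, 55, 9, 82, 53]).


rec_max([69, 19, 59, 55, 9, 82, 53]): compare 69 with rec_max([19, 59, 55, 9, 82, 53])
rec_max([19, 59, 55, 9, 82, 53]): compare 19 with rec_max([59, 55, 9, 82, 53])
rec_max([59, 55, 9, 82, 53]): compare 59 with rec_max([55, 9, 82, 53])
rec_max([55, 9, 82, 53]): compare 55 with rec_max([9, 82, 53])
rec_max([9, 82, 53]): compare 9 with rec_max([82, 53])
rec_max([82, 53]): compare 82 with rec_max([53])
rec_max([53]) = 53  (base case)
Compare 82 with 53 -> 82
Compare 9 with 82 -> 82
Compare 55 with 82 -> 82
Compare 59 with 82 -> 82
Compare 19 with 82 -> 82
Compare 69 with 82 -> 82

82


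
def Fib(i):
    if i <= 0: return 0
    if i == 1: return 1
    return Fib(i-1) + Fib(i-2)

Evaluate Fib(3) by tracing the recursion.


Computing Fib(3) bottom-up:
Fib(0) = 0
Fib(1) = 1
Fib(2) = Fib(1) + Fib(0) = 1 + 0 = 1
Fib(3) = Fib(2) + Fib(1) = 1 + 1 = 2

2


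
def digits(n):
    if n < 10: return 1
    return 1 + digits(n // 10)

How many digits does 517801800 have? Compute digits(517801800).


digits(517801800) = 1 + digits(51780180)
digits(51780180) = 1 + digits(5178018)
digits(5178018) = 1 + digits(517801)
digits(517801) = 1 + digits(51780)
digits(51780) = 1 + digits(5178)
digits(5178) = 1 + digits(517)
digits(517) = 1 + digits(51)
digits(51) = 1 + digits(5)
digits(5) = 1  (base case: 5 < 10)
Unwinding: 1 + 1 + 1 + 1 + 1 + 1 + 1 + 1 + 1 = 9

9


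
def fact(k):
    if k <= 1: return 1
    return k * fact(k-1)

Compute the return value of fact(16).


fact(16)
= 16 * fact(15)
= 16 * 15 * fact(14)
= 16 * 15 * 14 * fact(13)
= 16 * 15 * 14 * 13 * fact(12)
= 16 * 15 * 14 * 13 * 12 * fact(11)
= 16 * 15 * 14 * 13 * 12 * 11 * fact(10)
= 16 * 15 * 14 * 13 * 12 * 11 * 10 * fact(9)
= 16 * 15 * 14 * 13 * 12 * 11 * 10 * 9 * fact(8)
= 16 * 15 * 14 * 13 * 12 * 11 * 10 * 9 * 8 * fact(7)
= 16 * 15 * 14 * 13 * 12 * 11 * 10 * 9 * 8 * 7 * fact(6)
= 16 * 15 * 14 * 13 * 12 * 11 * 10 * 9 * 8 * 7 * 6 * fact(5)
= 16 * 15 * 14 * 13 * 12 * 11 * 10 * 9 * 8 * 7 * 6 * 5 * fact(4)
= 16 * 15 * 14 * 13 * 12 * 11 * 10 * 9 * 8 * 7 * 6 * 5 * 4 * fact(3)
= 16 * 15 * 14 * 13 * 12 * 11 * 10 * 9 * 8 * 7 * 6 * 5 * 4 * 3 * fact(2)
= 16 * 15 * 14 * 13 * 12 * 11 * 10 * 9 * 8 * 7 * 6 * 5 * 4 * 3 * 2 * fact(1)
= 16 * 15 * 14 * 13 * 12 * 11 * 10 * 9 * 8 * 7 * 6 * 5 * 4 * 3 * 2 * 1
= 20922789888000

20922789888000


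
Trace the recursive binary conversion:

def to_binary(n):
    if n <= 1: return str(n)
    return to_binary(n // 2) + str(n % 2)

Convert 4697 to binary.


to_binary(4697) = to_binary(2348) + '1'
to_binary(2348) = to_binary(1174) + '0'
to_binary(1174) = to_binary(587) + '0'
to_binary(587) = to_binary(293) + '1'
to_binary(293) = to_binary(146) + '1'
to_binary(146) = to_binary(73) + '0'
to_binary(73) = to_binary(36) + '1'
to_binary(36) = to_binary(18) + '0'
to_binary(18) = to_binary(9) + '0'
to_binary(9) = to_binary(4) + '1'
to_binary(4) = to_binary(2) + '0'
to_binary(2) = to_binary(1) + '0'
to_binary(1) = '1'  (base case)
Concatenating: '1' + '0' + '0' + '1' + '0' + '0' + '1' + '0' + '1' + '1' + '0' + '0' + '1' = '1001001011001'

1001001011001


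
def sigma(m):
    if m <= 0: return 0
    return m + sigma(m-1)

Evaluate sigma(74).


sigma(74)
= 74 + 73 + 72 + 71 + 70 + 69 + 68 + 67 + 66 + 65 + 64 + 63 + 62 + 61 + 60 + 59 + 58 + 57 + 56 + 55 + 54 + 53 + 52 + 51 + 50 + 49 + 48 + 47 + 46 + 45 + 44 + 43 + 42 + 41 + 40 + 39 + 38 + 37 + 36 + 35 + 34 + 33 + 32 + 31 + 30 + 29 + 28 + 27 + 26 + 25 + 24 + 23 + 22 + 21 + 20 + 19 + 18 + 17 + 16 + 15 + 14 + 13 + 12 + 11 + 10 + 9 + 8 + 7 + 6 + 5 + 4 + 3 + 2 + 1 + sigma(0)
= 74 + 73 + 72 + 71 + 70 + 69 + 68 + 67 + 66 + 65 + 64 + 63 + 62 + 61 + 60 + 59 + 58 + 57 + 56 + 55 + 54 + 53 + 52 + 51 + 50 + 49 + 48 + 47 + 46 + 45 + 44 + 43 + 42 + 41 + 40 + 39 + 38 + 37 + 36 + 35 + 34 + 33 + 32 + 31 + 30 + 29 + 28 + 27 + 26 + 25 + 24 + 23 + 22 + 21 + 20 + 19 + 18 + 17 + 16 + 15 + 14 + 13 + 12 + 11 + 10 + 9 + 8 + 7 + 6 + 5 + 4 + 3 + 2 + 1 + 0
= 2775

2775


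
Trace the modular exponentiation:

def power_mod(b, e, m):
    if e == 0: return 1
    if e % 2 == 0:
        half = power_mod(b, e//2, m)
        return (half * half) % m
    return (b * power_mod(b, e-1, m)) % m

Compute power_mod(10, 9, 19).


power_mod(10, 9, 19): e is odd, compute power_mod(10, 8, 19)
  power_mod(10, 8, 19): e is even, compute power_mod(10, 4, 19)
    power_mod(10, 4, 19): e is even, compute power_mod(10, 2, 19)
      power_mod(10, 2, 19): e is even, compute power_mod(10, 1, 19)
        power_mod(10, 1, 19): e is odd, compute power_mod(10, 0, 19)
          power_mod(10, 0, 19) = 1
        (10 * 1) % 19 = 10
      half=10, (10*10) % 19 = 5
    half=5, (5*5) % 19 = 6
  half=6, (6*6) % 19 = 17
(10 * 17) % 19 = 18

18


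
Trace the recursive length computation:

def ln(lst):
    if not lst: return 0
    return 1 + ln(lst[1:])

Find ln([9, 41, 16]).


ln([9, 41, 16]) = 1 + ln([41, 16])
ln([41, 16]) = 1 + ln([16])
ln([16]) = 1 + ln([])
ln([]) = 0  (base case)
Unwinding: 1 + 1 + 1 + 0 = 3

3


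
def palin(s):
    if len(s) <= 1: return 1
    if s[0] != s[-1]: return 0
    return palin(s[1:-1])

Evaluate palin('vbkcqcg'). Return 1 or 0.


palin('vbkcqcg'): s[0]='v' != s[-1]='g' -> return 0
Result: 0 (not a palindrome)

0


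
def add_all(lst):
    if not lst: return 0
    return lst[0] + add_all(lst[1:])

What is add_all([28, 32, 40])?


add_all([28, 32, 40]) = 28 + add_all([32, 40])
add_all([32, 40]) = 32 + add_all([40])
add_all([40]) = 40 + add_all([])
add_all([]) = 0  (base case)
Total: 28 + 32 + 40 + 0 = 100

100


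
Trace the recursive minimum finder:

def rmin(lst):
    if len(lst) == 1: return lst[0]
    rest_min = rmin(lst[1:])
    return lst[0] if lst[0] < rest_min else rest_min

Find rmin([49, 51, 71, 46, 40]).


rmin([49, 51, 71, 46, 40]): compare 49 with rmin([51, 71, 46, 40])
rmin([51, 71, 46, 40]): compare 51 with rmin([71, 46, 40])
rmin([71, 46, 40]): compare 71 with rmin([46, 40])
rmin([46, 40]): compare 46 with rmin([40])
rmin([40]) = 40  (base case)
Compare 46 with 40 -> 40
Compare 71 with 40 -> 40
Compare 51 with 40 -> 40
Compare 49 with 40 -> 40

40


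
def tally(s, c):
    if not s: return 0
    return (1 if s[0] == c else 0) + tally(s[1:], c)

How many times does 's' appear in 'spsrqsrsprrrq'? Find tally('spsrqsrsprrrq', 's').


s[0]='s' == 's' -> 1
s[0]='p' != 's' -> 0
s[0]='s' == 's' -> 1
s[0]='r' != 's' -> 0
s[0]='q' != 's' -> 0
s[0]='s' == 's' -> 1
s[0]='r' != 's' -> 0
s[0]='s' == 's' -> 1
s[0]='p' != 's' -> 0
s[0]='r' != 's' -> 0
s[0]='r' != 's' -> 0
s[0]='r' != 's' -> 0
s[0]='q' != 's' -> 0
Sum: 1 + 0 + 1 + 0 + 0 + 1 + 0 + 1 + 0 + 0 + 0 + 0 + 0 = 4

4
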